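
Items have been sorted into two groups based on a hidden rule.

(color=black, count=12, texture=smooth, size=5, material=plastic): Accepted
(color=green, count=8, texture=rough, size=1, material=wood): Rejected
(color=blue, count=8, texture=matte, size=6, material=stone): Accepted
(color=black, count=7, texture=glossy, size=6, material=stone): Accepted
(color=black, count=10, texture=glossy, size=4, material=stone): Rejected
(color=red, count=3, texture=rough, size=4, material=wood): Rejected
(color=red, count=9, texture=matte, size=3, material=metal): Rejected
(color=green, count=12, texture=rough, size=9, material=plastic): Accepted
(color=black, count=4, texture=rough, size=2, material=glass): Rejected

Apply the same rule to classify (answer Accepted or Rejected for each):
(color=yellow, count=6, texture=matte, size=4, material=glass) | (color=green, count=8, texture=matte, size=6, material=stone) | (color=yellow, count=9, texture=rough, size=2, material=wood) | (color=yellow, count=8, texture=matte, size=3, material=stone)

Rejected, Accepted, Rejected, Rejected

All 'Accepted' examples share one property — size ≥ 5 — and every 'Rejected' example lacks it.
(color=yellow, count=6, texture=matte, size=4, material=glass): Rejected (size = 4). (color=green, count=8, texture=matte, size=6, material=stone): Accepted (size = 6). (color=yellow, count=9, texture=rough, size=2, material=wood): Rejected (size = 2). (color=yellow, count=8, texture=matte, size=3, material=stone): Rejected (size = 3).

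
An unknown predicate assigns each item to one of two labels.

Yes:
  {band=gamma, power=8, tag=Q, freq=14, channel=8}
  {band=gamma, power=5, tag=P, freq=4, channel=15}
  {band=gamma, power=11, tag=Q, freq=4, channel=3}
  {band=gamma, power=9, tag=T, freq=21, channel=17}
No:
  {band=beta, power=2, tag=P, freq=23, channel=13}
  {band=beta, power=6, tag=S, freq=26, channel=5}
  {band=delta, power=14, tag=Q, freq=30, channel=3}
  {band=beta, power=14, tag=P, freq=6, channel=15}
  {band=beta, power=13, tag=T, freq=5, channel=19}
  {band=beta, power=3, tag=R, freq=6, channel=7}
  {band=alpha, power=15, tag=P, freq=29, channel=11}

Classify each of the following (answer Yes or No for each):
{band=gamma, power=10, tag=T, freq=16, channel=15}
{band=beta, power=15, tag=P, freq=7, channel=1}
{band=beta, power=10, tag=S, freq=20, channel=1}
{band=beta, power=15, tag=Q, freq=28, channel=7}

Yes, No, No, No

'Yes' ⟺ band is gamma.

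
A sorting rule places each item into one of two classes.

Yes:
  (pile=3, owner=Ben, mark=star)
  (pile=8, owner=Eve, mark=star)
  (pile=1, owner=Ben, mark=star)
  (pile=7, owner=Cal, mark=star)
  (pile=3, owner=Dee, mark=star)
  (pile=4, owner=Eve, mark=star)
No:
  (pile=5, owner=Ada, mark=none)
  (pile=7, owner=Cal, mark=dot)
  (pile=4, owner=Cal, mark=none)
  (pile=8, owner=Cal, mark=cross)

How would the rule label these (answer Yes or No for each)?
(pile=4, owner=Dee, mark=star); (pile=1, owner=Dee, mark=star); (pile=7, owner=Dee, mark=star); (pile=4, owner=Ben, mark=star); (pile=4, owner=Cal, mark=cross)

Yes, Yes, Yes, Yes, No

Checking candidate rules against both groups, what survives is: mark is star.
(pile=4, owner=Dee, mark=star): mark is star — has this property, so Yes.
(pile=1, owner=Dee, mark=star): mark is star — has this property, so Yes.
(pile=7, owner=Dee, mark=star): mark is star — has this property, so Yes.
(pile=4, owner=Ben, mark=star): mark is star — has this property, so Yes.
(pile=4, owner=Cal, mark=cross): mark is cross — does not fit, so No.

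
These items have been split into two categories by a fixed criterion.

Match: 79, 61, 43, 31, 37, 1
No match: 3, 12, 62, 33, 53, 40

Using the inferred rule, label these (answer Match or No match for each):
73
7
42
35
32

All 'Match' examples share one property — ≡ 1 (mod 6) — and every 'No match' example lacks it.
Match: 73, since 73 mod 6 = 1. Match: 7, since 7 mod 6 = 1. No match: 42, since 42 mod 6 = 0. No match: 35, since 35 mod 6 = 5. No match: 32, since 32 mod 6 = 2.

Match, Match, No match, No match, No match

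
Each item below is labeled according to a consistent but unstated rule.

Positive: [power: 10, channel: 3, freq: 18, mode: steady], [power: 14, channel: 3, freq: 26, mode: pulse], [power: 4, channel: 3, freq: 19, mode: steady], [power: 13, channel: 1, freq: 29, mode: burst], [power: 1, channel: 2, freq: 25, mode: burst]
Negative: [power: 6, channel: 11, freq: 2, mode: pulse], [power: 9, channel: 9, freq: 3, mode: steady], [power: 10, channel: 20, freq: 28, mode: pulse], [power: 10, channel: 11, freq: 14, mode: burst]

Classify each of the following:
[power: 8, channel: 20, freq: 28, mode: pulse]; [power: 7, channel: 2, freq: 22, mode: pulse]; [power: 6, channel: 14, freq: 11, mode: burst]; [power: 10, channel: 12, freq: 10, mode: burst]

A rule that fits every label: channel ≤ 3 — true of each 'Positive' example, false of each 'Negative' one.
[power: 8, channel: 20, freq: 28, mode: pulse] — channel = 20, hence Negative. [power: 7, channel: 2, freq: 22, mode: pulse] — channel = 2, hence Positive. [power: 6, channel: 14, freq: 11, mode: burst] — channel = 14, hence Negative. [power: 10, channel: 12, freq: 10, mode: burst] — channel = 12, hence Negative.

Negative, Positive, Negative, Negative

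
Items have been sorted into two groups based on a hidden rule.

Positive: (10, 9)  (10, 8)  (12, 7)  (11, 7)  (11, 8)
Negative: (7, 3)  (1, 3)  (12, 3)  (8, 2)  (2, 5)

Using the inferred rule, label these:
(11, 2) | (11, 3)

Negative, Negative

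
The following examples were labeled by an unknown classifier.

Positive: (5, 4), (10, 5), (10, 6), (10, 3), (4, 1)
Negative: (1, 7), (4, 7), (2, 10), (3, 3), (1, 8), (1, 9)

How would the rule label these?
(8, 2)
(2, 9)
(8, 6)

Positive, Negative, Positive

Looking at the examples, the only property every 'Positive' case has and every 'Negative' case lacks is: first > second.
(8, 2): Positive (8 > 2). (2, 9): Negative (2 < 9). (8, 6): Positive (8 > 6).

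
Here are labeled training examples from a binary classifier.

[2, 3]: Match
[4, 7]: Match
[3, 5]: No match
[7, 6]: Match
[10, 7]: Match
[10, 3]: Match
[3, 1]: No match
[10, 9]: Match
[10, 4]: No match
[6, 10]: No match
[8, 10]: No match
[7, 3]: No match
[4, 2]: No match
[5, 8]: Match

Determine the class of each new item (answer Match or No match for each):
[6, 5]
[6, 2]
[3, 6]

The rule appears to be: sum is odd.
[6, 5]: 6+5 = 11 — meets the rule, so Match. [6, 2]: 6+2 = 8 — lacks this property, so No match. [3, 6]: 3+6 = 9 — meets the rule, so Match.

Match, No match, Match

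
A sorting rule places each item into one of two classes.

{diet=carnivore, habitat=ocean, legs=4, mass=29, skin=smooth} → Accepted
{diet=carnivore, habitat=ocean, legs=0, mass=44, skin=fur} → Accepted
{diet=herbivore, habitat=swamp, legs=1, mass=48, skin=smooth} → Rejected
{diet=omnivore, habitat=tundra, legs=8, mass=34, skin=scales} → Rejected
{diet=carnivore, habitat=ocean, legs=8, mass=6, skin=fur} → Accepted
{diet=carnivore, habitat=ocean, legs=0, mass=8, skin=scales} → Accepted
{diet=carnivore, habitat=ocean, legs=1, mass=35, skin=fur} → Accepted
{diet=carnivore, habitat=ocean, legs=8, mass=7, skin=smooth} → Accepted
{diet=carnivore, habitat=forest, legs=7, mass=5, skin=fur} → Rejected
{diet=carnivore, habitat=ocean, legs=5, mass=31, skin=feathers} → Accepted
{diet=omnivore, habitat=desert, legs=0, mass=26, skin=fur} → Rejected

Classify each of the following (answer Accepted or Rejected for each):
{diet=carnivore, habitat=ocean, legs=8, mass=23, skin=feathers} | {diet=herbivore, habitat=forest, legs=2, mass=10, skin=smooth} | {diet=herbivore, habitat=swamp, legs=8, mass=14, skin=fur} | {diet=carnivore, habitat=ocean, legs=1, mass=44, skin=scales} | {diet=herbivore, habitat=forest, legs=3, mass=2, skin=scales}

'Accepted' ⟺ habitat is ocean.
{diet=carnivore, habitat=ocean, legs=8, mass=23, skin=feathers}: Accepted (habitat is ocean).
{diet=herbivore, habitat=forest, legs=2, mass=10, skin=smooth}: Rejected (habitat is forest).
{diet=herbivore, habitat=swamp, legs=8, mass=14, skin=fur}: Rejected (habitat is swamp).
{diet=carnivore, habitat=ocean, legs=1, mass=44, skin=scales}: Accepted (habitat is ocean).
{diet=herbivore, habitat=forest, legs=3, mass=2, skin=scales}: Rejected (habitat is forest).

Accepted, Rejected, Rejected, Accepted, Rejected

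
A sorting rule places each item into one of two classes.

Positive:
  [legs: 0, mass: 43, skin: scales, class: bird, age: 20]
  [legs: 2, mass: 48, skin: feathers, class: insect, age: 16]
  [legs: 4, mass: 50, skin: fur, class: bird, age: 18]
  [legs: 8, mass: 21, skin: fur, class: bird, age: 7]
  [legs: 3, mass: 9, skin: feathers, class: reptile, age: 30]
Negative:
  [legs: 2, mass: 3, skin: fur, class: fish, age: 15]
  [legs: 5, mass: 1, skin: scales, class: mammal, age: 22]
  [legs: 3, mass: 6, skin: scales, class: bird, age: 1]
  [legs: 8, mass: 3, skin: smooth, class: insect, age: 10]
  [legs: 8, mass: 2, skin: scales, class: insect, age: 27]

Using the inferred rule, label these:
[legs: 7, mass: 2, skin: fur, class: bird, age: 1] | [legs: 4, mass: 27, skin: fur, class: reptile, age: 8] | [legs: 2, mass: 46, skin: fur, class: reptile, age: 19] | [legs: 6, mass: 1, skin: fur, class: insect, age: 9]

Negative, Positive, Positive, Negative

The pattern is that an item is 'Positive' exactly when: mass ≥ 9.
[legs: 7, mass: 2, skin: fur, class: bird, age: 1]: mass = 2, does not fit → Negative. [legs: 4, mass: 27, skin: fur, class: reptile, age: 8]: mass = 27, matches → Positive. [legs: 2, mass: 46, skin: fur, class: reptile, age: 19]: mass = 46, matches → Positive. [legs: 6, mass: 1, skin: fur, class: insect, age: 9]: mass = 1, does not fit → Negative.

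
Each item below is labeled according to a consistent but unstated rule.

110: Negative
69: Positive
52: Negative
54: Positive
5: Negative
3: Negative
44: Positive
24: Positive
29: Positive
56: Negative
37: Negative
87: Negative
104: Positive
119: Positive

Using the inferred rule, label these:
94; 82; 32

Positive, Negative, Negative

The common property of the 'Positive' items is: ≡ 4 (mod 5). No 'Negative' item has it.
94: 94 mod 5 = 4 — checks out, so Positive. 82: 82 mod 5 = 2 — does not satisfy this, so Negative. 32: 32 mod 5 = 2 — does not satisfy this, so Negative.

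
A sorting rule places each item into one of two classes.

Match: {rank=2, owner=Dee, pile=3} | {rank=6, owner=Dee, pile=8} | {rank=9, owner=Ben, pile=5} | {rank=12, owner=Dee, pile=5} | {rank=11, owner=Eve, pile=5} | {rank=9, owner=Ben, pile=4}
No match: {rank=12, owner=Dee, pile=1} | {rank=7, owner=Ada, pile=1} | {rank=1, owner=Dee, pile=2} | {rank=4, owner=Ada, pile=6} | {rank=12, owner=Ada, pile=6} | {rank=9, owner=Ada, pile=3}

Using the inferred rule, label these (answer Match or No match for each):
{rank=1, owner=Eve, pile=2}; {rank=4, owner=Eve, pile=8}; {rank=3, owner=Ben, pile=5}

The distinguishing property — owner is not Ada AND pile ≥ 3 — holds for all the 'Match' cases and none of the 'No match' cases.
{rank=1, owner=Eve, pile=2}: owner is Eve, pile = 2 — fails the rule, so No match.
{rank=4, owner=Eve, pile=8}: owner is Eve, pile = 8 — fits, so Match.
{rank=3, owner=Ben, pile=5}: owner is Ben, pile = 5 — fits, so Match.

No match, Match, Match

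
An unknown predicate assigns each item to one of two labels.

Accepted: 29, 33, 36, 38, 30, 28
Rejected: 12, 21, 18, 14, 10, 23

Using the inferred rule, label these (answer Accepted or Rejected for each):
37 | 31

Accepted, Accepted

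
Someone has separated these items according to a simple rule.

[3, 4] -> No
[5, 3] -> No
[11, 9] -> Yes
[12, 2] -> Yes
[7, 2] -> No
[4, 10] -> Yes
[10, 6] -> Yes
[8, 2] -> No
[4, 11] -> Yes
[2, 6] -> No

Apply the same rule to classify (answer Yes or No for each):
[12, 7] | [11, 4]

Yes, Yes

The rule appears to be: sum ≥ 14.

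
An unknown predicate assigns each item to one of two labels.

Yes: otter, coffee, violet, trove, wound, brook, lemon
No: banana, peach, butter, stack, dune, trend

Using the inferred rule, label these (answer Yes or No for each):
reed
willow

Checking candidate rules against both groups, what survives is: contains 'o'.
reed → no 'o' → No. willow → has 'o' → Yes.

No, Yes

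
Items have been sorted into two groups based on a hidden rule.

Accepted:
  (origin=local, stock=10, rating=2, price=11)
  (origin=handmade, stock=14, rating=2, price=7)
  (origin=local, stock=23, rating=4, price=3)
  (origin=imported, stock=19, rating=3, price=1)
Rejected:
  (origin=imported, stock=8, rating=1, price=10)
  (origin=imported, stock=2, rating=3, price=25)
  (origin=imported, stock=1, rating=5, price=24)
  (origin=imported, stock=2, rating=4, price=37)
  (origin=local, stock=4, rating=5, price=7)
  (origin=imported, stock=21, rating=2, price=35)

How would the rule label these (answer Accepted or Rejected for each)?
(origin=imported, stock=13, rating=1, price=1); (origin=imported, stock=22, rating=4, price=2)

Accepted, Accepted

The distinguishing property — stock ≥ 10 AND price ≤ 11 — holds for all the 'Accepted' cases and none of the 'Rejected' cases.
(origin=imported, stock=13, rating=1, price=1): stock = 13, price = 1 — matches, so Accepted.
(origin=imported, stock=22, rating=4, price=2): stock = 22, price = 2 — matches, so Accepted.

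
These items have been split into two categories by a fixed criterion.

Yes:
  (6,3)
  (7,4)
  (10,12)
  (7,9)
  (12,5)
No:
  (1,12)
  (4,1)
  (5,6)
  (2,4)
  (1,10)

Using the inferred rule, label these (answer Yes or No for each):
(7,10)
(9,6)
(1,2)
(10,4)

'Yes' ⟺ first ≥ 6.

Yes, Yes, No, Yes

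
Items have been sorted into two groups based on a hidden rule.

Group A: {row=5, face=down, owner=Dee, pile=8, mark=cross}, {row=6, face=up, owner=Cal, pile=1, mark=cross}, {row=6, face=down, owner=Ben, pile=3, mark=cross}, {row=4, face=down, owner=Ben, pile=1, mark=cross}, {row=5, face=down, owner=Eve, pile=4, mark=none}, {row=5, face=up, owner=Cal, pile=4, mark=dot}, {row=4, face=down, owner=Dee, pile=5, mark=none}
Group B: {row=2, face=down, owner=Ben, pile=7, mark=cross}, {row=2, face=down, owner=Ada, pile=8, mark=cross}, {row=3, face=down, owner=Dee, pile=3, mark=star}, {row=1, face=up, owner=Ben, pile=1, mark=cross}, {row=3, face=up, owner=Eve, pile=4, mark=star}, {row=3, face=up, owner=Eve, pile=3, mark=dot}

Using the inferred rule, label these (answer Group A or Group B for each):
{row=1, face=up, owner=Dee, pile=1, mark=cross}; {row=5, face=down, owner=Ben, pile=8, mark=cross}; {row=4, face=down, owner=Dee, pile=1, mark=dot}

The rule appears to be: row ≥ 4.
Group B: {row=1, face=up, owner=Dee, pile=1, mark=cross}, since row = 1.
Group A: {row=5, face=down, owner=Ben, pile=8, mark=cross}, since row = 5.
Group A: {row=4, face=down, owner=Dee, pile=1, mark=dot}, since row = 4.

Group B, Group A, Group A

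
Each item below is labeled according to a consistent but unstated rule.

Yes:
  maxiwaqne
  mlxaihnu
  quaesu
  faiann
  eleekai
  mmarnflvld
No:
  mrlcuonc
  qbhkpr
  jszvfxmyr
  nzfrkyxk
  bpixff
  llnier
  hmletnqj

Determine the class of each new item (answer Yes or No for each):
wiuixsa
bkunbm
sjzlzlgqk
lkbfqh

The common property of the 'Yes' items is: contains 'a'. No 'No' item has it.
wiuixsa: has 'a', satisfies this → Yes.
bkunbm: no 'a', lacks this property → No.
sjzlzlgqk: no 'a', lacks this property → No.
lkbfqh: no 'a', lacks this property → No.

Yes, No, No, No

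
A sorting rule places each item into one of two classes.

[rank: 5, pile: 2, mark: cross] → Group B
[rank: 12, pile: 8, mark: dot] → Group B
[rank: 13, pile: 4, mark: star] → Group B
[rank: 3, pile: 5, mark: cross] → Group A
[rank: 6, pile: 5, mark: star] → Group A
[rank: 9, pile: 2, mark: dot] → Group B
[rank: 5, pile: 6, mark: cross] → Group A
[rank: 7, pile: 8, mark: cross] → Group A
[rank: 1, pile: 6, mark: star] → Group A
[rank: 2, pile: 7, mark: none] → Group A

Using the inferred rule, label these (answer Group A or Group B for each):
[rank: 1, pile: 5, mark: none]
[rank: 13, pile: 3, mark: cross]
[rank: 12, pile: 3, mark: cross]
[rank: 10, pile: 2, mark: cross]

Group A, Group B, Group B, Group B

Rule: pile ≥ 4 AND rank ≤ 7. This holds for each 'Group A' example and fails for each 'Group B' one.
[rank: 1, pile: 5, mark: none] — pile = 5, rank = 1, hence Group A.
[rank: 13, pile: 3, mark: cross] — pile = 3, rank = 13, hence Group B.
[rank: 12, pile: 3, mark: cross] — pile = 3, rank = 12, hence Group B.
[rank: 10, pile: 2, mark: cross] — pile = 2, rank = 10, hence Group B.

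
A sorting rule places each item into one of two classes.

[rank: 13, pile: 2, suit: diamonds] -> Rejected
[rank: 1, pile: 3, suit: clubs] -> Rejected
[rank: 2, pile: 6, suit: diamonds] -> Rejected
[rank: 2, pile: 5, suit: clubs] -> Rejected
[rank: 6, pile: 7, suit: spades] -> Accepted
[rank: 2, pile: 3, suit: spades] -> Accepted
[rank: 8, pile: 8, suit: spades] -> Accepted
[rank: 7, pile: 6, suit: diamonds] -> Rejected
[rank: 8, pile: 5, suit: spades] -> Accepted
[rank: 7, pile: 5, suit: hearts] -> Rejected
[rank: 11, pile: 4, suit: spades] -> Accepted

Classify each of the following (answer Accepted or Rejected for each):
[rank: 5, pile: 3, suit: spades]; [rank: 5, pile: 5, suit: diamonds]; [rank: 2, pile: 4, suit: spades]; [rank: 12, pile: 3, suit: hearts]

Comparing the two groups points to one rule — suit is spades.
[rank: 5, pile: 3, suit: spades]: Accepted (suit is spades).
[rank: 5, pile: 5, suit: diamonds]: Rejected (suit is diamonds).
[rank: 2, pile: 4, suit: spades]: Accepted (suit is spades).
[rank: 12, pile: 3, suit: hearts]: Rejected (suit is hearts).

Accepted, Rejected, Accepted, Rejected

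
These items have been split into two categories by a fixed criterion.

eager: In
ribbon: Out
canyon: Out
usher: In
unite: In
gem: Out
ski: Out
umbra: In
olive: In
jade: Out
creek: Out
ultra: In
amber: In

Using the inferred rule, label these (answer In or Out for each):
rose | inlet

Rule: starts with a vowel. This holds for each 'In' example and fails for each 'Out' one.
rose: starts with 'r', doesn't match → Out. inlet: starts with 'i', fits → In.

Out, In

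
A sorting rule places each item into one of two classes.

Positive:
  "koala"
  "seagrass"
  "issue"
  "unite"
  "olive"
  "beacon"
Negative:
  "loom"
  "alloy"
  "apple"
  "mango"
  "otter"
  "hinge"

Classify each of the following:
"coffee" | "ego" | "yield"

Positive, Negative, Negative

Rule: has ≥ 3 vowels. This holds for each 'Positive' example and fails for each 'Negative' one.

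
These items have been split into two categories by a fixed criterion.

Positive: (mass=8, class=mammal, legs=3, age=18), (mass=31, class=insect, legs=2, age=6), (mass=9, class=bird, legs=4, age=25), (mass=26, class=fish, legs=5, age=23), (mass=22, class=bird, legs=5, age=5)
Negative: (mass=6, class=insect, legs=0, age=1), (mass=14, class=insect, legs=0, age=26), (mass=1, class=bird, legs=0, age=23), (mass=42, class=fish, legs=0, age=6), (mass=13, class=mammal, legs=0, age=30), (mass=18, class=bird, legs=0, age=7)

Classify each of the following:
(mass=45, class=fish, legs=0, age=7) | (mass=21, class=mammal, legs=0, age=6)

Negative, Negative

The common property of the 'Positive' items is: legs ≥ 2. No 'Negative' item has it.
(mass=45, class=fish, legs=0, age=7) — legs = 0, hence Negative. (mass=21, class=mammal, legs=0, age=6) — legs = 0, hence Negative.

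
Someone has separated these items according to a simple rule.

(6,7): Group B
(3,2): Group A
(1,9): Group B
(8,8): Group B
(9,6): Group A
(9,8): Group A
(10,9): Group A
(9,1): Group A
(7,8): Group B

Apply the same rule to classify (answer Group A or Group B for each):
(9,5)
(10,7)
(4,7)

Group A, Group A, Group B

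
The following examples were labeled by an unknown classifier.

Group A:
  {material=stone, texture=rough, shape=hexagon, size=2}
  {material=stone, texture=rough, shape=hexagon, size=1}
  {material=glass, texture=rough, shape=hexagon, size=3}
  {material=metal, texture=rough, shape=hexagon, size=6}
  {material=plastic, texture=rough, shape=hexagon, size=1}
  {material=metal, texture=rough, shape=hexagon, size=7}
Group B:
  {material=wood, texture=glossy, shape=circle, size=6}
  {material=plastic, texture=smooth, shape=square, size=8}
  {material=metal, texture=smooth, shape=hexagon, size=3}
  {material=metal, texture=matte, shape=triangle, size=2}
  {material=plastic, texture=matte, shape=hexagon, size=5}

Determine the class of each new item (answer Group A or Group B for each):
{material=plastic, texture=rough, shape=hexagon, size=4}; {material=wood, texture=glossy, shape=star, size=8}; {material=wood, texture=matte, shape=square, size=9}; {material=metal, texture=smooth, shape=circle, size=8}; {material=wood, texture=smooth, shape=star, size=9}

Group A, Group B, Group B, Group B, Group B

'Group A' ⟺ texture is rough.
{material=plastic, texture=rough, shape=hexagon, size=4} → texture is rough → Group A. {material=wood, texture=glossy, shape=star, size=8} → texture is glossy → Group B. {material=wood, texture=matte, shape=square, size=9} → texture is matte → Group B. {material=metal, texture=smooth, shape=circle, size=8} → texture is smooth → Group B. {material=wood, texture=smooth, shape=star, size=9} → texture is smooth → Group B.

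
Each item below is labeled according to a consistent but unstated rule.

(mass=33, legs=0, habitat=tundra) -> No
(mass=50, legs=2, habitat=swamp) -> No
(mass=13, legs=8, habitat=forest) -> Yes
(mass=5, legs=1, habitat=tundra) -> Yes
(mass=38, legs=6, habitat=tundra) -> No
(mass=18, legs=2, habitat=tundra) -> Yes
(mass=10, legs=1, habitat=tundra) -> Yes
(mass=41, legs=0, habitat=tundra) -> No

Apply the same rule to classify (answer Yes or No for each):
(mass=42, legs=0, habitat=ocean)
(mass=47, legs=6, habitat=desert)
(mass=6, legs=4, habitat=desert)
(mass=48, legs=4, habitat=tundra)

Every 'Yes' example satisfies: mass ≤ 18. None of the 'No' examples do.
(mass=42, legs=0, habitat=ocean): No (mass = 42).
(mass=47, legs=6, habitat=desert): No (mass = 47).
(mass=6, legs=4, habitat=desert): Yes (mass = 6).
(mass=48, legs=4, habitat=tundra): No (mass = 48).

No, No, Yes, No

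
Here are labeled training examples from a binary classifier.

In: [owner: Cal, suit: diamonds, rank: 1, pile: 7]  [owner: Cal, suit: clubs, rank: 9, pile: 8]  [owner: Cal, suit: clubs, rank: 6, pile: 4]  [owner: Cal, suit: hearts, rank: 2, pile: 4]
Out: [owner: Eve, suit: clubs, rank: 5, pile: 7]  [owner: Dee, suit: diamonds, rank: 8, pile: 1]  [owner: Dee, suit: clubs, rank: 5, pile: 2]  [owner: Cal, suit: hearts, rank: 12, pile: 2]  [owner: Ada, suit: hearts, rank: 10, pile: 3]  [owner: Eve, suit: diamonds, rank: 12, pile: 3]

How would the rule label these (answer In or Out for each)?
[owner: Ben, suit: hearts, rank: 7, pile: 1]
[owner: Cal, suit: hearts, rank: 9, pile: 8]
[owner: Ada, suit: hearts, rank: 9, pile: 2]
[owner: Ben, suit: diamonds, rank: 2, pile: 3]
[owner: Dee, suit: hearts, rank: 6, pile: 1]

Out, In, Out, Out, Out

Rule: owner is Cal AND pile ≥ 3. This holds for each 'In' example and fails for each 'Out' one.
[owner: Ben, suit: hearts, rank: 7, pile: 1]: owner is Ben, pile = 1 — fails the rule, so Out.
[owner: Cal, suit: hearts, rank: 9, pile: 8]: owner is Cal, pile = 8 — checks out, so In.
[owner: Ada, suit: hearts, rank: 9, pile: 2]: owner is Ada, pile = 2 — fails the rule, so Out.
[owner: Ben, suit: diamonds, rank: 2, pile: 3]: owner is Ben, pile = 3 — fails the rule, so Out.
[owner: Dee, suit: hearts, rank: 6, pile: 1]: owner is Dee, pile = 1 — fails the rule, so Out.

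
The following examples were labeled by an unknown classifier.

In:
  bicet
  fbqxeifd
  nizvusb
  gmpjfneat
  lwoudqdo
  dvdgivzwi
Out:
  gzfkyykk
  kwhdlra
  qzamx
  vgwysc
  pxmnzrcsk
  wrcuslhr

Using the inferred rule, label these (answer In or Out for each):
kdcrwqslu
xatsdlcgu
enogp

The simplest hypothesis consistent with all the labels is: has ≥ 2 vowels.
kdcrwqslu: 1 vowel, does not fit → Out.
xatsdlcgu: 2 vowels, checks out → In.
enogp: 2 vowels, checks out → In.

Out, In, In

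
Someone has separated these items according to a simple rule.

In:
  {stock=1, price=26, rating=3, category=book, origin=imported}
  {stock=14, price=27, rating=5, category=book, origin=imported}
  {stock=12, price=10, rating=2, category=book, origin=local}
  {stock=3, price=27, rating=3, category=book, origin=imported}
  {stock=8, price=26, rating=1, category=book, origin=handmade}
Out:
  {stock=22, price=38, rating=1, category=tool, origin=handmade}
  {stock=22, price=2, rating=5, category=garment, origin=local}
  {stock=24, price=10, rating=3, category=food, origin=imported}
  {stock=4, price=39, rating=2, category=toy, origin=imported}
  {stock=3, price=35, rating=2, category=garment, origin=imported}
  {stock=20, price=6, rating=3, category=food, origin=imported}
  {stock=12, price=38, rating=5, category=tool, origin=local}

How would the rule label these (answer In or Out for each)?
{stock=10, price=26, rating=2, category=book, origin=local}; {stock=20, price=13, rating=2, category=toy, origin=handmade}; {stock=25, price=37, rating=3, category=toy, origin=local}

In, Out, Out

The simplest hypothesis consistent with all the labels is: category is book.
{stock=10, price=26, rating=2, category=book, origin=local} → category is book → In. {stock=20, price=13, rating=2, category=toy, origin=handmade} → category is toy → Out. {stock=25, price=37, rating=3, category=toy, origin=local} → category is toy → Out.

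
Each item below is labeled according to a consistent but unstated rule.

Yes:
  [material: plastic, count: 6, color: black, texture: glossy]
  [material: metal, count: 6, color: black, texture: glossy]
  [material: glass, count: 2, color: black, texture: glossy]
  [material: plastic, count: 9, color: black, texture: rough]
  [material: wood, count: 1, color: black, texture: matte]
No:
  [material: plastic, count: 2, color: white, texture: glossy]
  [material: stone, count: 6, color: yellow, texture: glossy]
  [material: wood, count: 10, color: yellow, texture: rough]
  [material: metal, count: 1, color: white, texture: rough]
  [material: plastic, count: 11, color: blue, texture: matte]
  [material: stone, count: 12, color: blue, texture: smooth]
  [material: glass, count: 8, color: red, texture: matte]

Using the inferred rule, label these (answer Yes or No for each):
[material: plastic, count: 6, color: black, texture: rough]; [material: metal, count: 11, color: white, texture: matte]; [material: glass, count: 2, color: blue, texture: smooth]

Yes, No, No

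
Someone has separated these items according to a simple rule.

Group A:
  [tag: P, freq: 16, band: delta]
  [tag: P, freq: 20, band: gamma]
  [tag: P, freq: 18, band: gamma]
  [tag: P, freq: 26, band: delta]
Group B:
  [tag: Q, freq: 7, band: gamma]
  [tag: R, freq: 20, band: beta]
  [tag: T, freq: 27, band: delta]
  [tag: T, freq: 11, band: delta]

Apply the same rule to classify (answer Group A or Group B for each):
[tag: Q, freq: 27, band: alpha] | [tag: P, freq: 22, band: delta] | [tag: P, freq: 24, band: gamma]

Group B, Group A, Group A

The simplest hypothesis consistent with all the labels is: tag is P.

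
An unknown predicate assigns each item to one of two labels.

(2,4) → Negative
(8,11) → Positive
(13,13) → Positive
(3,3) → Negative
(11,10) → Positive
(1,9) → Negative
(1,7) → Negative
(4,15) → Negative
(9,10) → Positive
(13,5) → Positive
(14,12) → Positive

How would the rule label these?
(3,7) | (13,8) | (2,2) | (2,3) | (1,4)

Negative, Positive, Negative, Negative, Negative

All 'Positive' examples share one property — first ≥ 5 — and every 'Negative' example lacks it.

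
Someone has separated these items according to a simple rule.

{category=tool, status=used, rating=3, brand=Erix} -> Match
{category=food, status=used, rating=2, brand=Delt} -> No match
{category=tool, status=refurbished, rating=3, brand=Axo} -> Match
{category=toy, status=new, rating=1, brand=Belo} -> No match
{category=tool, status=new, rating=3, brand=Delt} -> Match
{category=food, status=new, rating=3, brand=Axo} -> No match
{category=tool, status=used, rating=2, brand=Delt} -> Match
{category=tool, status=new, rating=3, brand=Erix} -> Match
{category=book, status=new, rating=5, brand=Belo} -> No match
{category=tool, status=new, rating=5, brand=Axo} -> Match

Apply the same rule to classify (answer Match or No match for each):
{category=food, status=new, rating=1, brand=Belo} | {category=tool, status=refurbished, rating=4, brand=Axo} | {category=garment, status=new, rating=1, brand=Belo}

A rule that fits every label: category is tool — true of each 'Match' example, false of each 'No match' one.
{category=food, status=new, rating=1, brand=Belo}: No match (category is food). {category=tool, status=refurbished, rating=4, brand=Axo}: Match (category is tool). {category=garment, status=new, rating=1, brand=Belo}: No match (category is garment).

No match, Match, No match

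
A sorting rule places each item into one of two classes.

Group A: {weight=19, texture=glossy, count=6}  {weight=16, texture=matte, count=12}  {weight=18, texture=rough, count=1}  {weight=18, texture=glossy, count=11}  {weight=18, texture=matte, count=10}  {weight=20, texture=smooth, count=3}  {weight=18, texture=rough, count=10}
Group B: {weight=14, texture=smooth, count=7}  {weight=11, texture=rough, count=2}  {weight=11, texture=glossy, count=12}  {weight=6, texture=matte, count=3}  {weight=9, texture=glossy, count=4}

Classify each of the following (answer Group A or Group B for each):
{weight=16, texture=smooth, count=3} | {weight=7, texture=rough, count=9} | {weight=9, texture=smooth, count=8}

Group A, Group B, Group B

The rule appears to be: weight ≥ 16.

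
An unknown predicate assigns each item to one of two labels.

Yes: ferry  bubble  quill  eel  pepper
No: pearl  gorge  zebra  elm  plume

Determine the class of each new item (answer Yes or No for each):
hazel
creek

The rule appears to be: has a double letter.

No, Yes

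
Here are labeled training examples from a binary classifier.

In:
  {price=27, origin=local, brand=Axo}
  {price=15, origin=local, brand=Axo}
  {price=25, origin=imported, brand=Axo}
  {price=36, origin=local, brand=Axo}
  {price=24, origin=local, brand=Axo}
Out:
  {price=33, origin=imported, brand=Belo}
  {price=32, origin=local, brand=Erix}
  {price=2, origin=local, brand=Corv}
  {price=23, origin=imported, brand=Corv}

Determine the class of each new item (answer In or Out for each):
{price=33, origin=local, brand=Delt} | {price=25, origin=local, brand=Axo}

Out, In

One predicate separates the groups cleanly: brand is Axo.
{price=33, origin=local, brand=Delt} → brand is Delt → Out. {price=25, origin=local, brand=Axo} → brand is Axo → In.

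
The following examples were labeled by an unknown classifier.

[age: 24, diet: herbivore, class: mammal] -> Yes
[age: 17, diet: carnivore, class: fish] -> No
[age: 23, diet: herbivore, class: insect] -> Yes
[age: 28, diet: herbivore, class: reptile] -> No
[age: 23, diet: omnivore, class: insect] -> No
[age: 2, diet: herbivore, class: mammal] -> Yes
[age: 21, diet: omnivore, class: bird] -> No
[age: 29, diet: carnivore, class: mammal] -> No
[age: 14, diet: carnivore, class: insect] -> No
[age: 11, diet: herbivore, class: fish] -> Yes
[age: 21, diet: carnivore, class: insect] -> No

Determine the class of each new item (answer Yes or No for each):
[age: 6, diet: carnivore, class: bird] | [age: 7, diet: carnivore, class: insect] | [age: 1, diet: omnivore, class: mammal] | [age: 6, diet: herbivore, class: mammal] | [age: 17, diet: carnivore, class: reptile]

All 'Yes' examples share one property — diet is herbivore AND age ≤ 24 — and every 'No' example lacks it.
[age: 6, diet: carnivore, class: bird]: diet is carnivore, age = 6, doesn't qualify → No. [age: 7, diet: carnivore, class: insect]: diet is carnivore, age = 7, doesn't qualify → No. [age: 1, diet: omnivore, class: mammal]: diet is omnivore, age = 1, doesn't qualify → No. [age: 6, diet: herbivore, class: mammal]: diet is herbivore, age = 6, passes → Yes. [age: 17, diet: carnivore, class: reptile]: diet is carnivore, age = 17, doesn't qualify → No.

No, No, No, Yes, No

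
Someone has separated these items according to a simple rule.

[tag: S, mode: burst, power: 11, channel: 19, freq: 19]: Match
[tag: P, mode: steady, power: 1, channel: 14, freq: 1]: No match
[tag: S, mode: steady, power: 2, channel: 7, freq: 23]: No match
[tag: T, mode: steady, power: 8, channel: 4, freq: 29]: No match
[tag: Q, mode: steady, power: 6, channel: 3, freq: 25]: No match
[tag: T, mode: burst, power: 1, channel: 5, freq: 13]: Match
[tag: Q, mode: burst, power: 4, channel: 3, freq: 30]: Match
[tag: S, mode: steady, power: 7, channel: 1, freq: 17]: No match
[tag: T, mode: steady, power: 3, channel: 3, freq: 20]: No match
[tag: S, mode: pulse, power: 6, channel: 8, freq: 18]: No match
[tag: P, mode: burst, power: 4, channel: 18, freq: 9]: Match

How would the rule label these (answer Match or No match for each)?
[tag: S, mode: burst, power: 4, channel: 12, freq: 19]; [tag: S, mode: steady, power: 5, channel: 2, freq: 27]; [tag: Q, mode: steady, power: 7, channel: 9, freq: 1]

Every 'Match' example satisfies: mode is burst. None of the 'No match' examples do.

Match, No match, No match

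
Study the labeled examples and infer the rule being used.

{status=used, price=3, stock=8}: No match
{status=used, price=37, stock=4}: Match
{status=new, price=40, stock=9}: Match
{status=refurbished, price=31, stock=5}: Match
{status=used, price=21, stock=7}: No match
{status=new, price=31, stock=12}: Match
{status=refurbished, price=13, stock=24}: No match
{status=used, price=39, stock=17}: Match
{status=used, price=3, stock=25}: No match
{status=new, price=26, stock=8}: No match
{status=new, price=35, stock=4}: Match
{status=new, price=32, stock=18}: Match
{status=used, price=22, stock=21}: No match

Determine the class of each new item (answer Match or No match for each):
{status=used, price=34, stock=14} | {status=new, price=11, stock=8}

Match, No match

Every 'Match' example satisfies: price ≥ 31. None of the 'No match' examples do.
Match: {status=used, price=34, stock=14}, since price = 34.
No match: {status=new, price=11, stock=8}, since price = 11.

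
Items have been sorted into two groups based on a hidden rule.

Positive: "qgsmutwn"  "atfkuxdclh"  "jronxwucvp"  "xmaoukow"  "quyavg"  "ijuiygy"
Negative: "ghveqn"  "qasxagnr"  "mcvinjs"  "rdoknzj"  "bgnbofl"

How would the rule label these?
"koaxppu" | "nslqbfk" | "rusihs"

Positive, Negative, Positive

The classifier is using: contains 'u'.
"koaxppu": has 'u', meets the rule → Positive. "nslqbfk": no 'u', does not pass → Negative. "rusihs": has 'u', meets the rule → Positive.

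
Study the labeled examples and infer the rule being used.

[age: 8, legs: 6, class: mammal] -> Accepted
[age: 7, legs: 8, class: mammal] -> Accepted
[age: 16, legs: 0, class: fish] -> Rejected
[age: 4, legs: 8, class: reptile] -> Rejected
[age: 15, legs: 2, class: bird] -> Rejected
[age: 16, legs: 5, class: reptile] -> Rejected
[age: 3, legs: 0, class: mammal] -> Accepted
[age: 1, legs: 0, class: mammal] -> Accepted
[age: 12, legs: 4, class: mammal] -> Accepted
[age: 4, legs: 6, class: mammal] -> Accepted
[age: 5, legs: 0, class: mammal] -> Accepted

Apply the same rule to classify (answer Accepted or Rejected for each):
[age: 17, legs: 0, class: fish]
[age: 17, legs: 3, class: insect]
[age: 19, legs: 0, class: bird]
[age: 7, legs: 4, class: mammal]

The common property of the 'Accepted' items is: class is mammal. No 'Rejected' item has it.

Rejected, Rejected, Rejected, Accepted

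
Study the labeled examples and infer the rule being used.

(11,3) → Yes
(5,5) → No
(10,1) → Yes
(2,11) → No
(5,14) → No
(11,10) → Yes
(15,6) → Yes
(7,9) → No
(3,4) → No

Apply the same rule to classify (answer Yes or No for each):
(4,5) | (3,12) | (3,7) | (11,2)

No, No, No, Yes

One predicate separates the groups cleanly: first > second.
(4,5): 4 < 5 — does not satisfy this, so No. (3,12): 3 < 12 — does not satisfy this, so No. (3,7): 3 < 7 — does not satisfy this, so No. (11,2): 11 > 2 — meets the rule, so Yes.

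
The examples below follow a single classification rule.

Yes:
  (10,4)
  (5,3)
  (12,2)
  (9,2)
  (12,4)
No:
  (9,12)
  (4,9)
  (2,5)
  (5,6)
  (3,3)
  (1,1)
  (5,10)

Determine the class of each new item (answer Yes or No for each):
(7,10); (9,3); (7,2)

Looking at the examples, the only property every 'Yes' case has and every 'No' case lacks is: first > second.
(7,10): 7 < 10, does not satisfy this → No. (9,3): 9 > 3, checks out → Yes. (7,2): 7 > 2, checks out → Yes.

No, Yes, Yes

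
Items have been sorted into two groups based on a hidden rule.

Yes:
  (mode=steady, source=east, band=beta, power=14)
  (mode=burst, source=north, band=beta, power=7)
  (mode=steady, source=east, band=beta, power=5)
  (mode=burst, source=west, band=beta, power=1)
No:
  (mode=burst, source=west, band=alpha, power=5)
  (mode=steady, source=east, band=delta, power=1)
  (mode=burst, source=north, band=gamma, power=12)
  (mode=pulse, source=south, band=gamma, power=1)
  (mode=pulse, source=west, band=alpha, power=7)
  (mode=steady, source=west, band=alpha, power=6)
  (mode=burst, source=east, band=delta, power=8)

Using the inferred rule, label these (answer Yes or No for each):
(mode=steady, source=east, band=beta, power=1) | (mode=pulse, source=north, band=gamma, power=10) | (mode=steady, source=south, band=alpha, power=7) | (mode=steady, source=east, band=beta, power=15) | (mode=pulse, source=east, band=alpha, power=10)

A rule that fits every label: band is beta — true of each 'Yes' example, false of each 'No' one.

Yes, No, No, Yes, No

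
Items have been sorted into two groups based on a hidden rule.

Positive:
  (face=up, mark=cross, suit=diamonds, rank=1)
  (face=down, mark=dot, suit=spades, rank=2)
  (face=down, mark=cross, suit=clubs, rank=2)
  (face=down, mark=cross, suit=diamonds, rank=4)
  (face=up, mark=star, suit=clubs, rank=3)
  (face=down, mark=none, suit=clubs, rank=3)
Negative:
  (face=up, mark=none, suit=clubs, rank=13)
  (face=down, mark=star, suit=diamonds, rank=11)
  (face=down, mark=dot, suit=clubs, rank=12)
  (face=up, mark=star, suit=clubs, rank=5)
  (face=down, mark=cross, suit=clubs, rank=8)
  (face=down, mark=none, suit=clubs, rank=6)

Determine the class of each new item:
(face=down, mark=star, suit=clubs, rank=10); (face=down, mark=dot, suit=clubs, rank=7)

'Positive' ⟺ rank ≤ 4.
Negative: (face=down, mark=star, suit=clubs, rank=10), since rank = 10. Negative: (face=down, mark=dot, suit=clubs, rank=7), since rank = 7.

Negative, Negative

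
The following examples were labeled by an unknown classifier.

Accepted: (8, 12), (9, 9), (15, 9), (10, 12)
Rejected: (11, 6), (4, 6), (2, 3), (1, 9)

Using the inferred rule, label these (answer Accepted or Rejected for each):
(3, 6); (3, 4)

Rejected, Rejected

The classifier is using: sum ≥ 18.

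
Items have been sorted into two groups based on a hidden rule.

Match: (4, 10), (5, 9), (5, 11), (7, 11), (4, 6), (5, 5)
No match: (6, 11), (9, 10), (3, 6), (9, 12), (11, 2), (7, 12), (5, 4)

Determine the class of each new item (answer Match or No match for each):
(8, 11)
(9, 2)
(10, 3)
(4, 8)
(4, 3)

A rule that fits every label: sum is even — true of each 'Match' example, false of each 'No match' one.
No match: (8, 11), since 8+11 = 19.
No match: (9, 2), since 9+2 = 11.
No match: (10, 3), since 10+3 = 13.
Match: (4, 8), since 4+8 = 12.
No match: (4, 3), since 4+3 = 7.

No match, No match, No match, Match, No match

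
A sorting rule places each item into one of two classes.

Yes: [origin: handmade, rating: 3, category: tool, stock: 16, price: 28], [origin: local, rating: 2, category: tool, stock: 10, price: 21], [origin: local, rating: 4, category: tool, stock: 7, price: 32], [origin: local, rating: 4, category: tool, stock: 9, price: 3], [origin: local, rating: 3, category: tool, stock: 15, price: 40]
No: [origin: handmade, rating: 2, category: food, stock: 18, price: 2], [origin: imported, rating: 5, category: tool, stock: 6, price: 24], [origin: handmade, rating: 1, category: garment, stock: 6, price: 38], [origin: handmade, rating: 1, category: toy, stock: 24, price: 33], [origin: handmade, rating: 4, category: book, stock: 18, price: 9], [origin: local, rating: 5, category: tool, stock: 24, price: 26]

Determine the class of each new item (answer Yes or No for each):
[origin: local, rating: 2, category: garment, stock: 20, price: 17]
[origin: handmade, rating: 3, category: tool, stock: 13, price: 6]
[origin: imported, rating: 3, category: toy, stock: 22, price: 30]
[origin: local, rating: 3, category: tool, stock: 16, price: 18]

A rule that fits every label: category is tool AND rating ≤ 4 — true of each 'Yes' example, false of each 'No' one.
[origin: local, rating: 2, category: garment, stock: 20, price: 17]: category is garment, rating = 2 — fails this test, so No. [origin: handmade, rating: 3, category: tool, stock: 13, price: 6]: category is tool, rating = 3 — satisfies this, so Yes. [origin: imported, rating: 3, category: toy, stock: 22, price: 30]: category is toy, rating = 3 — fails this test, so No. [origin: local, rating: 3, category: tool, stock: 16, price: 18]: category is tool, rating = 3 — satisfies this, so Yes.

No, Yes, No, Yes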